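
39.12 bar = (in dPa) 3.912e+07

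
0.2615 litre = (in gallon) 0.06908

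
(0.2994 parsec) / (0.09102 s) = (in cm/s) 1.015e+19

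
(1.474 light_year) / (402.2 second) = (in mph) 7.756e+13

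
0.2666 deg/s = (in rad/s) 0.004653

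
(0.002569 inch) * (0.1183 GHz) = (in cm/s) 7.719e+05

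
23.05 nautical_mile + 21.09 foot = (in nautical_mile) 23.05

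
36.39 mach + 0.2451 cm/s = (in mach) 36.39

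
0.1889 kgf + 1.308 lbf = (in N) 7.671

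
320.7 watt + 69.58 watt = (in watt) 390.3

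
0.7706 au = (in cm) 1.153e+13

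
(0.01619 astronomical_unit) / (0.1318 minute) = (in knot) 5.953e+08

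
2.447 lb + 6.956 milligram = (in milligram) 1.11e+06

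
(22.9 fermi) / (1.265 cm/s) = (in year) 5.74e-20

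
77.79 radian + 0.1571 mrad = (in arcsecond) 1.605e+07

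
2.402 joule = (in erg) 2.402e+07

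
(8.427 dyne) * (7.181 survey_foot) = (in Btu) 1.748e-07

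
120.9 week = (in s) 7.312e+07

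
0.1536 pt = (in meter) 5.419e-05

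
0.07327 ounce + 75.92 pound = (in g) 3.444e+04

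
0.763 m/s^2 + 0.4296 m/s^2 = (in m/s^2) 1.193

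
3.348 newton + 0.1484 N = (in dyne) 3.496e+05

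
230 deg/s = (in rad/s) 4.014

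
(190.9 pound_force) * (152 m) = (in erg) 1.291e+12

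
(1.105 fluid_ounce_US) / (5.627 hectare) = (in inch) 2.286e-08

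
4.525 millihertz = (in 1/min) 0.2715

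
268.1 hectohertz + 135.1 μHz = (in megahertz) 0.02681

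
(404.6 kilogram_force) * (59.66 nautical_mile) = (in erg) 4.384e+15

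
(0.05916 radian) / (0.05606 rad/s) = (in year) 3.346e-08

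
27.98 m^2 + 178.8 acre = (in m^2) 7.236e+05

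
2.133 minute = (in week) 0.0002116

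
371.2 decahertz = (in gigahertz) 3.712e-06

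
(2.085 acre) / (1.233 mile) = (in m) 4.252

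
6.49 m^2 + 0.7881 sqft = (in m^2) 6.563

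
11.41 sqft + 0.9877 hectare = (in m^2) 9878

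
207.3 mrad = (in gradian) 13.2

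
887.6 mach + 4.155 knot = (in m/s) 3.022e+05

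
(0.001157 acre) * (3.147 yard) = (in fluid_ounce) 4.556e+05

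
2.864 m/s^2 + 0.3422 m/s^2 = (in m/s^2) 3.206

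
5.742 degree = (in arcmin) 344.5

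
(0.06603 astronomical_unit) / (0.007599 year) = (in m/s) 4.122e+04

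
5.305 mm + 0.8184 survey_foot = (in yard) 0.2786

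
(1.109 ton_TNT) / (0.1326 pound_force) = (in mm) 7.867e+12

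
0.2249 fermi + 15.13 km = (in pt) 4.289e+07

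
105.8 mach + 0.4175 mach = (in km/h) 1.302e+05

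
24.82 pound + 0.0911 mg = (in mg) 1.126e+07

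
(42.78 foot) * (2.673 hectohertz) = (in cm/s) 3.485e+05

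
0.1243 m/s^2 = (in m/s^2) 0.1243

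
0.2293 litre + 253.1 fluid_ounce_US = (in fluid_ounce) 260.9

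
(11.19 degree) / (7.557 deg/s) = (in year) 4.695e-08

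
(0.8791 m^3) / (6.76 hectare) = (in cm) 0.0013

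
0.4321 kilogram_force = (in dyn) 4.237e+05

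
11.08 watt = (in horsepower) 0.01486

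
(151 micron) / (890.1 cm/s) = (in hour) 4.712e-09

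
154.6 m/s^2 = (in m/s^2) 154.6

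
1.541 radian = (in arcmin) 5298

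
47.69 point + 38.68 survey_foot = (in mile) 0.007336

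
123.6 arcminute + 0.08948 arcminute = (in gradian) 2.291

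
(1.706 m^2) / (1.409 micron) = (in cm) 1.211e+08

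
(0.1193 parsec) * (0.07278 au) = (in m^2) 4.008e+25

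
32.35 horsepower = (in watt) 2.412e+04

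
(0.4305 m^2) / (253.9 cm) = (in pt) 480.6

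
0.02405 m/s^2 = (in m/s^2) 0.02405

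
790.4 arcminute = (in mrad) 229.9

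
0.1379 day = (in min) 198.6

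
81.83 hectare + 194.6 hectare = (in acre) 683.1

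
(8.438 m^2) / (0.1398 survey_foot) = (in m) 198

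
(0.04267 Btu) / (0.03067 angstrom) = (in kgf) 1.497e+12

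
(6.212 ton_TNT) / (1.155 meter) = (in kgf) 2.295e+09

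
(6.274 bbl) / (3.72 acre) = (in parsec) 2.147e-21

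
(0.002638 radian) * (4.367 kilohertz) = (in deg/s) 660.1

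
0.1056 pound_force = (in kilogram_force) 0.0479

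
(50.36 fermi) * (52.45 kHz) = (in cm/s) 2.641e-07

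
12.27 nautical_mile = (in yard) 2.485e+04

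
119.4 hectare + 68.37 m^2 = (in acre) 295.1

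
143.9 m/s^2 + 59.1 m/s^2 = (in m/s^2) 203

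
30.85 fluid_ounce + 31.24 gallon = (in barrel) 0.7495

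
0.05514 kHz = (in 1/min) 3308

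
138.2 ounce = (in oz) 138.2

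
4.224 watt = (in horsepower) 0.005664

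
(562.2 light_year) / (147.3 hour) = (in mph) 2.244e+13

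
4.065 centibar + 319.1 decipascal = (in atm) 0.04043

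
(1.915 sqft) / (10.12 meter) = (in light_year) 1.858e-18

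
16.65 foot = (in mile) 0.003153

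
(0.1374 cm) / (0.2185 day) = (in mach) 2.137e-10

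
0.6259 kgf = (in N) 6.138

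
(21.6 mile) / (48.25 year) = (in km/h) 8.224e-05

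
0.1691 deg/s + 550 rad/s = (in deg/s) 3.151e+04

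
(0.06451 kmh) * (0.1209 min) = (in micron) 1.3e+05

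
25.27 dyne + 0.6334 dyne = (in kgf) 2.641e-05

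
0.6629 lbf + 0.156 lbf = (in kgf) 0.3714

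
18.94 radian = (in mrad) 1.894e+04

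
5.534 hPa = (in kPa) 0.5534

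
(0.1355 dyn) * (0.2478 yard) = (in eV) 1.916e+12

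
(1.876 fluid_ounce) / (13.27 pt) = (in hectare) 1.185e-06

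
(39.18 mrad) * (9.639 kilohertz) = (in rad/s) 377.7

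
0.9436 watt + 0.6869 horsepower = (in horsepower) 0.6882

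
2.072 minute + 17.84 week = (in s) 1.079e+07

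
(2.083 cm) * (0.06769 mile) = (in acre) 0.0005607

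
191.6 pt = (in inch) 2.661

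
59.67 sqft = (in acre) 0.00137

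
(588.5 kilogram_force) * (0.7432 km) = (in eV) 2.677e+25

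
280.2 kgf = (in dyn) 2.748e+08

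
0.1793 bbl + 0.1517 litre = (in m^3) 0.02866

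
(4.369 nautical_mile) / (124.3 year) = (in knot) 4.012e-06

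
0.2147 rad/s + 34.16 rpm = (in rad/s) 3.792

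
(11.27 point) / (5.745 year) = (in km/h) 7.9e-11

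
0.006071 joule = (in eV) 3.789e+16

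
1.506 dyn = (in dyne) 1.506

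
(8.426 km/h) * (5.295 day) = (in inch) 4.216e+07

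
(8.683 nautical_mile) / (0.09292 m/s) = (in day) 2.003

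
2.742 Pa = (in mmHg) 0.02057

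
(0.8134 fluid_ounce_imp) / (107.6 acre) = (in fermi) 5.308e+04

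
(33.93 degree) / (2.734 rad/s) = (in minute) 0.00361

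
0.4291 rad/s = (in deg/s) 24.59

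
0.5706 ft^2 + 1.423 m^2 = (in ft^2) 15.89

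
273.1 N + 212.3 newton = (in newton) 485.4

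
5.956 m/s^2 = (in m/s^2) 5.956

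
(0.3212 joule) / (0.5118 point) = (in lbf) 399.9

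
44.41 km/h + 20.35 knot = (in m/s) 22.81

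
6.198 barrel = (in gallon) 260.3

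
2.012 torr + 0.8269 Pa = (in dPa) 2691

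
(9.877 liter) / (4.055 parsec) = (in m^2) 7.894e-20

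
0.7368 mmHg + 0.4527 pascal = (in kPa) 0.09868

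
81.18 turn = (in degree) 2.922e+04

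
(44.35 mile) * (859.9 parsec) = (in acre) 4.68e+20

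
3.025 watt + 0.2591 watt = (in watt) 3.284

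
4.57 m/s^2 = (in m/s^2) 4.57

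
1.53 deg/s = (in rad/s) 0.0267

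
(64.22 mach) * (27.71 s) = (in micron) 6.059e+11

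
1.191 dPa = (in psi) 1.727e-05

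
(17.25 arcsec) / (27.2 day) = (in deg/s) 2.039e-09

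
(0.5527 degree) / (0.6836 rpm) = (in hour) 3.743e-05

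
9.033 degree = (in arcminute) 542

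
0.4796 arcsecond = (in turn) 3.701e-07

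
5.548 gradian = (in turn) 0.01387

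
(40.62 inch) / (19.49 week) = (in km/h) 3.151e-07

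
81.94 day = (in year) 0.2245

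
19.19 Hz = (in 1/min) 1151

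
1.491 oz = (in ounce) 1.491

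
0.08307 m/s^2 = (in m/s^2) 0.08307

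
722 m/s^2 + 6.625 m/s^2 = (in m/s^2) 728.6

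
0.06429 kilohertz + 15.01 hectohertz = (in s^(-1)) 1565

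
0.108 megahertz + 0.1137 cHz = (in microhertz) 1.08e+11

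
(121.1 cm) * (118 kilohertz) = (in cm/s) 1.429e+07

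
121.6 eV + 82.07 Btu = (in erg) 8.659e+11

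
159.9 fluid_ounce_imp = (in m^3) 0.004543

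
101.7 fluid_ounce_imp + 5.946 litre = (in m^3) 0.008836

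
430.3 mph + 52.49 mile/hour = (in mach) 0.6339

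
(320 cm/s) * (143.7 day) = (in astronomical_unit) 0.0002656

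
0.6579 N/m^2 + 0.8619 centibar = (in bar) 0.008626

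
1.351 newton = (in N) 1.351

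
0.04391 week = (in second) 2.656e+04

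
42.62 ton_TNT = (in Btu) 1.69e+08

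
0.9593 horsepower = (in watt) 715.3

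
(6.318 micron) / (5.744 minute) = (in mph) 4.101e-08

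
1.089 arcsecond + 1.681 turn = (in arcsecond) 2.179e+06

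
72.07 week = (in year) 1.382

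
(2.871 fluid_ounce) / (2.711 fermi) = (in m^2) 3.132e+10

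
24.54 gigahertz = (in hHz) 2.454e+08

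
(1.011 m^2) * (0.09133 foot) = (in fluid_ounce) 951.6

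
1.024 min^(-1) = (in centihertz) 1.707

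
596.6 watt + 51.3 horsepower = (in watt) 3.885e+04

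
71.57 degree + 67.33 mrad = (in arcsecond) 2.715e+05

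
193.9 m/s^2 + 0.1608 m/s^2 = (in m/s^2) 194.1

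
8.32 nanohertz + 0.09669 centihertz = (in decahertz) 9.669e-05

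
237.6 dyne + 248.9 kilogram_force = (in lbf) 548.7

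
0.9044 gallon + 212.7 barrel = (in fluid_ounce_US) 1.144e+06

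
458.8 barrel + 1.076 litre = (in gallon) 1.927e+04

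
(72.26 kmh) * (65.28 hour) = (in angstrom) 4.717e+16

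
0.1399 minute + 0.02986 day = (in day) 0.02996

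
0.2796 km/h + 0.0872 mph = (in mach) 0.0003426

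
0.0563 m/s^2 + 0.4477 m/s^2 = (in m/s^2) 0.504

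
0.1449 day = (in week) 0.0207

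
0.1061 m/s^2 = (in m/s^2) 0.1061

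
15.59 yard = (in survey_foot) 46.77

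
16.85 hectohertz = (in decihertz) 1.685e+04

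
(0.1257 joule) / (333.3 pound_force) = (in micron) 84.78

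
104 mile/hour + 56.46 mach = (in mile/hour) 4.311e+04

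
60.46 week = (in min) 6.094e+05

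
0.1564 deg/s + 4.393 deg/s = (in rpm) 0.7582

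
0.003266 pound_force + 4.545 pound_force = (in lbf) 4.548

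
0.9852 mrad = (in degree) 0.05645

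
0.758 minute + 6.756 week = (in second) 4.086e+06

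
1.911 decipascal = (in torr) 0.001433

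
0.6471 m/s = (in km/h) 2.33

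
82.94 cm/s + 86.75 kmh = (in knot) 48.45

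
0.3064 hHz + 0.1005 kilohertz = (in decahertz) 13.11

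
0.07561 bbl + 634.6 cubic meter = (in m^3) 634.6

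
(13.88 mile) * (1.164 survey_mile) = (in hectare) 4184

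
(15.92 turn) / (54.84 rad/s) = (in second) 1.824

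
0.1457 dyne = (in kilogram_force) 1.486e-07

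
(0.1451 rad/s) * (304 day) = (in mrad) 3.811e+09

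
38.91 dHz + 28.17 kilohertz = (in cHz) 2.817e+06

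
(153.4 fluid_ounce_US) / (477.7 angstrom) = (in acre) 23.47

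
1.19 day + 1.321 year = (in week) 69.05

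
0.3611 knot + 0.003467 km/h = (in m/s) 0.1867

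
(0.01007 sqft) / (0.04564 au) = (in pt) 3.884e-10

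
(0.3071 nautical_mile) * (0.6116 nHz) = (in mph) 7.781e-07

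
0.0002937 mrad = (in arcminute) 0.00101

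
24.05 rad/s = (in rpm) 229.7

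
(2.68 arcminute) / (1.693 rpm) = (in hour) 1.221e-06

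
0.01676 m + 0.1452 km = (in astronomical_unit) 9.707e-10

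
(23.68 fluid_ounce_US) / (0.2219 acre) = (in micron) 0.7798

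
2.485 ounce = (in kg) 0.07045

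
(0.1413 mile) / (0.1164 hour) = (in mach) 0.001594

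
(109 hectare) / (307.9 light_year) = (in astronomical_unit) 2.501e-24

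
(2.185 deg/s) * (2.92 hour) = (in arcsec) 8.269e+07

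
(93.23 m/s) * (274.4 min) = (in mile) 953.8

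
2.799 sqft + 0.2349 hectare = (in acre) 0.5805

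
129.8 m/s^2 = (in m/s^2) 129.8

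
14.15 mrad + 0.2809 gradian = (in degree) 1.064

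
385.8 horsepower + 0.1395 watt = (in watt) 2.877e+05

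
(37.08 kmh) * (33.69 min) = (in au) 1.392e-07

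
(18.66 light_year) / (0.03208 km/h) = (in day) 2.293e+14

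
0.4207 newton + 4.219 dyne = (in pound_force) 0.09459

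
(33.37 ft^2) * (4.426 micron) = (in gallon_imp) 0.003018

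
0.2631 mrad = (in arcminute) 0.9045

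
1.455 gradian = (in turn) 0.003638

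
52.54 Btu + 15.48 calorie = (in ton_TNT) 1.326e-05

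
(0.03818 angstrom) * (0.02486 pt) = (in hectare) 3.348e-21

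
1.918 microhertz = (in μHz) 1.918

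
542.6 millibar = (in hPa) 542.6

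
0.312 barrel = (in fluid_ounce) 1677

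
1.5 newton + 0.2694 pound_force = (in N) 2.698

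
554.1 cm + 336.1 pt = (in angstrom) 5.66e+10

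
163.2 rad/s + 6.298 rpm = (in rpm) 1565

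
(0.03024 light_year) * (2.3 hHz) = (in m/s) 6.58e+16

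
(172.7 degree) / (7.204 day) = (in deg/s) 0.0002775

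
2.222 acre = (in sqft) 9.679e+04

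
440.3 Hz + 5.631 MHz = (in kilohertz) 5631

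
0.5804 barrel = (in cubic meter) 0.09228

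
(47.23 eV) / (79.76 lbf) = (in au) 1.426e-31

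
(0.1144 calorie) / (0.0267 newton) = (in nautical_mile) 0.00968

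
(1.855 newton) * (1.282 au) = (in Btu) 3.372e+08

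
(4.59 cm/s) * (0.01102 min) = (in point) 86.03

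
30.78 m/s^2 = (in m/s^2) 30.78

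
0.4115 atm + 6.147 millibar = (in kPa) 42.31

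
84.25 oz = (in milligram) 2.388e+06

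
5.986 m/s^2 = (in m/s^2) 5.986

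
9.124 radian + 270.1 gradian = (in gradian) 851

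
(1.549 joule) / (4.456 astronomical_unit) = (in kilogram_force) 2.37e-13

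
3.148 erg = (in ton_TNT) 7.524e-17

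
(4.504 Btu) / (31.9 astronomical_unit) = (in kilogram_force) 1.015e-10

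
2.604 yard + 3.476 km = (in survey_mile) 2.161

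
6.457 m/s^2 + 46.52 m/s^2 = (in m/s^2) 52.98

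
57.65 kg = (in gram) 5.765e+04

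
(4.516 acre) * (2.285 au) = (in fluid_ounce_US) 2.112e+20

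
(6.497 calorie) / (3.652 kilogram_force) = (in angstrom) 7.59e+09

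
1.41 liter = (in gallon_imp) 0.3102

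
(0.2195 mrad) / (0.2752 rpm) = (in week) 1.259e-08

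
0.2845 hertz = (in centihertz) 28.45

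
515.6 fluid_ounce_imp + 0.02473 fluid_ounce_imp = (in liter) 14.65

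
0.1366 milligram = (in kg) 1.366e-07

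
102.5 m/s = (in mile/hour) 229.3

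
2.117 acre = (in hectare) 0.8567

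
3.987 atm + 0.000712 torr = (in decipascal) 4.04e+06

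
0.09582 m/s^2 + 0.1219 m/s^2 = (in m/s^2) 0.2177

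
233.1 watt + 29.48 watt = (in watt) 262.6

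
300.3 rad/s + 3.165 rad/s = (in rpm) 2898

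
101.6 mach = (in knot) 6.725e+04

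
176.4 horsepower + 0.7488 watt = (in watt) 1.315e+05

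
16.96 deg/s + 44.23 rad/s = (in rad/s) 44.53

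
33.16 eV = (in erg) 5.313e-11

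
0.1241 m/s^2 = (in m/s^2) 0.1241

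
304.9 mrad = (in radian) 0.3049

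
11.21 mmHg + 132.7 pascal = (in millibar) 16.27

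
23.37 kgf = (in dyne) 2.292e+07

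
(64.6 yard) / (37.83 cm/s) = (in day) 0.001807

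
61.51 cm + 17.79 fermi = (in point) 1744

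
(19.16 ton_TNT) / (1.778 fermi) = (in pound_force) 1.014e+25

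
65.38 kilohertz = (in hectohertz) 653.8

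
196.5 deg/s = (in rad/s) 3.43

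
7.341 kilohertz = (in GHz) 7.341e-06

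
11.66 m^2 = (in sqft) 125.5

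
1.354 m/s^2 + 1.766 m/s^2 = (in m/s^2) 3.12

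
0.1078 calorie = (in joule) 0.451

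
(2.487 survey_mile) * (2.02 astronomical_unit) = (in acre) 2.989e+11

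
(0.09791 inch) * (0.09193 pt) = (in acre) 1.993e-11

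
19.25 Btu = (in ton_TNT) 4.854e-06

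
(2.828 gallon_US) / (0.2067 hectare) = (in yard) 5.664e-06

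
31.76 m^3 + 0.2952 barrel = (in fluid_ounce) 1.076e+06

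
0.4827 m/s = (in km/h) 1.738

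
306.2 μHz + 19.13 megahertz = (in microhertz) 1.913e+13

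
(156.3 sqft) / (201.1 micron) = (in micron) 7.221e+10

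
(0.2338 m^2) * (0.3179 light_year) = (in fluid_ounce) 2.378e+19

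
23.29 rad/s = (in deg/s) 1334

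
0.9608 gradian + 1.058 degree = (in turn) 0.005341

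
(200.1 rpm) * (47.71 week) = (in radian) 6.046e+08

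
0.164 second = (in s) 0.164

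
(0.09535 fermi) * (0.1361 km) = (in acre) 3.207e-18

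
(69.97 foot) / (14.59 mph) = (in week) 5.406e-06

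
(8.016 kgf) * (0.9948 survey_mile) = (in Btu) 119.3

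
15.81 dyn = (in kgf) 1.612e-05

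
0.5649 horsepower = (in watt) 421.2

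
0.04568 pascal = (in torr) 0.0003426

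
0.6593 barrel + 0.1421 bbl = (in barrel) 0.8014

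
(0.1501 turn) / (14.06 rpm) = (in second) 0.6405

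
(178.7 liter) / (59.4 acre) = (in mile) 4.619e-10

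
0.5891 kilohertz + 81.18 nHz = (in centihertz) 5.891e+04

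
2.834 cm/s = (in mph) 0.06339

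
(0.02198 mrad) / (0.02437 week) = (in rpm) 1.424e-08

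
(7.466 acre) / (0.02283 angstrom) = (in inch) 5.21e+17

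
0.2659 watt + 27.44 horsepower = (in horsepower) 27.44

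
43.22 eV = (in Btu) 6.563e-21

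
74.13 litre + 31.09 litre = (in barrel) 0.6618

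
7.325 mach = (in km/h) 8979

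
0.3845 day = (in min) 553.7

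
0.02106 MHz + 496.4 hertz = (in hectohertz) 215.6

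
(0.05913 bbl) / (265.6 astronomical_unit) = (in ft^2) 2.547e-15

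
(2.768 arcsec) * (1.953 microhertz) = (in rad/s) 2.621e-11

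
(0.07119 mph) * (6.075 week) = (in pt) 3.315e+08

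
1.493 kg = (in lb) 3.292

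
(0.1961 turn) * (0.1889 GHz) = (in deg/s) 1.334e+10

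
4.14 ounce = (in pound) 0.2587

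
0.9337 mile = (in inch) 5.916e+04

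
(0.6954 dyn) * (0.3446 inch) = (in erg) 0.6087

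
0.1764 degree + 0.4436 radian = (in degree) 25.59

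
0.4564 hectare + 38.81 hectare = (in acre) 97.03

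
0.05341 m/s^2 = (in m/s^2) 0.05341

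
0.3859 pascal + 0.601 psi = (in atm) 0.0409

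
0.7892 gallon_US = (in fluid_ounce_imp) 105.1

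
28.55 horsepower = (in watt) 2.129e+04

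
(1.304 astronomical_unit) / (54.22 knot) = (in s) 6.994e+09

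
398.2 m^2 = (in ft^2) 4286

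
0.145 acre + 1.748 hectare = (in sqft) 1.945e+05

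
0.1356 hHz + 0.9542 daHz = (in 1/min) 1386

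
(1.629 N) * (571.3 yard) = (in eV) 5.311e+21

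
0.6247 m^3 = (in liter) 624.7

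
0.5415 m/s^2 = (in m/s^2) 0.5415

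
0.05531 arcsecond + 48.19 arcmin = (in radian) 0.01402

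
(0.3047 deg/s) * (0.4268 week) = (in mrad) 1.373e+06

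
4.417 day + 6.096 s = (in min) 6361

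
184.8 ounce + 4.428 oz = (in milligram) 5.365e+06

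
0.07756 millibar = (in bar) 7.756e-05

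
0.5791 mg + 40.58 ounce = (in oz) 40.58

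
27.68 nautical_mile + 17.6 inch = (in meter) 5.126e+04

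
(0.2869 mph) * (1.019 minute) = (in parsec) 2.541e-16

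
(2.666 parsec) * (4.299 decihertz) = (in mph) 7.911e+16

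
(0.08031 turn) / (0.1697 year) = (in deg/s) 5.402e-06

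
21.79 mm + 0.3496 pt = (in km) 2.191e-05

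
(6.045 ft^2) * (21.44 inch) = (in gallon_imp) 67.27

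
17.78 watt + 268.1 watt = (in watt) 285.9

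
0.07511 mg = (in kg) 7.511e-08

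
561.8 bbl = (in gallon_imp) 1.965e+04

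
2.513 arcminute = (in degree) 0.04188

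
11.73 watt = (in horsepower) 0.01573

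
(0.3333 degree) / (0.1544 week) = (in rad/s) 6.23e-08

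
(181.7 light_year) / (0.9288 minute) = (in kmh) 1.11e+17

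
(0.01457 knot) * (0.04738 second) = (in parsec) 1.151e-20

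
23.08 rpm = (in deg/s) 138.5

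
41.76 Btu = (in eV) 2.75e+23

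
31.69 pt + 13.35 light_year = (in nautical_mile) 6.82e+13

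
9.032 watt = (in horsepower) 0.01211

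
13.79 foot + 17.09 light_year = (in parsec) 5.24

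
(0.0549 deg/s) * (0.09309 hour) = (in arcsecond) 6.623e+04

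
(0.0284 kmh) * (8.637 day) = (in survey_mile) 3.658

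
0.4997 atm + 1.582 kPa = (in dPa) 5.221e+05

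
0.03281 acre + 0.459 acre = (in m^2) 1990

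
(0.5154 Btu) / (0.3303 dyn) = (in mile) 1.023e+05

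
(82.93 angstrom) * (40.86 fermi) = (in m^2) 3.389e-22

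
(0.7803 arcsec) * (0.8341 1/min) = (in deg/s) 3.013e-06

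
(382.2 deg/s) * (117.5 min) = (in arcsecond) 9.7e+09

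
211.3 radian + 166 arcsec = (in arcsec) 4.358e+07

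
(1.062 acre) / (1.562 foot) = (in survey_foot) 2.962e+04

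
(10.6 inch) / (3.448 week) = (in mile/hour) 2.888e-07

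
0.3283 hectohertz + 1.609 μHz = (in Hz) 32.83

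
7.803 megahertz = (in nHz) 7.803e+15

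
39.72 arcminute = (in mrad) 11.55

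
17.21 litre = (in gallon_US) 4.546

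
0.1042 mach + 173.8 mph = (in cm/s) 1.132e+04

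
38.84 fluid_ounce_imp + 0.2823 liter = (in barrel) 0.008717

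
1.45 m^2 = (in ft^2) 15.61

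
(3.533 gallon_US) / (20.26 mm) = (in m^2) 0.6601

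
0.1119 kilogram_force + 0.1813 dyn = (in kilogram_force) 0.1119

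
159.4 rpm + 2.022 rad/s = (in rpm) 178.7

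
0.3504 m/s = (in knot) 0.6811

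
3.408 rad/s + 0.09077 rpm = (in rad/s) 3.418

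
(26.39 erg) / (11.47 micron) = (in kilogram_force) 0.02346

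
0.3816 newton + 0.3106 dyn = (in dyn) 3.816e+04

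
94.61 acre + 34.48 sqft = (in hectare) 38.29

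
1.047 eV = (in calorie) 4.009e-20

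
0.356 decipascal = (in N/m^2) 0.0356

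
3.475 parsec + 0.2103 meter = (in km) 1.072e+14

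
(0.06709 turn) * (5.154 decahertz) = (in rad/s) 21.73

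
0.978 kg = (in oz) 34.5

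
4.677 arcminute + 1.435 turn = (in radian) 9.018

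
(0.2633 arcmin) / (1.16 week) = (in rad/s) 1.092e-10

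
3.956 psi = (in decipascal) 2.728e+05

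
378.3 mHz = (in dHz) 3.783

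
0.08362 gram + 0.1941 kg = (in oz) 6.85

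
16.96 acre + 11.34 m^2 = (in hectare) 6.865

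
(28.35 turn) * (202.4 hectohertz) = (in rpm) 3.443e+07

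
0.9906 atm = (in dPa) 1.004e+06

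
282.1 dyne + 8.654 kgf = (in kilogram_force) 8.654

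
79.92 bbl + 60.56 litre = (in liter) 1.277e+04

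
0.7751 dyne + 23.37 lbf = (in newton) 104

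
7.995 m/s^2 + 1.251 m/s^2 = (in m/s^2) 9.246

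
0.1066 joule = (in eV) 6.653e+17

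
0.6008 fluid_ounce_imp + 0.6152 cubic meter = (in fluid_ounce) 2.08e+04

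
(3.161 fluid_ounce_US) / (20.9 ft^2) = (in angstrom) 4.815e+05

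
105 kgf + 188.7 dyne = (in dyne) 1.03e+08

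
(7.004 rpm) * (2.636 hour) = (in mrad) 6.96e+06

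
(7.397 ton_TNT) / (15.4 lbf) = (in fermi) 4.518e+23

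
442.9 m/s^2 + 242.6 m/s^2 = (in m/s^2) 685.5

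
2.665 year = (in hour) 2.335e+04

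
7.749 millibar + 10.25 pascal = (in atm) 0.007749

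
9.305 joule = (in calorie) 2.224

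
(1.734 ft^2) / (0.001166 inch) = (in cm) 5.439e+05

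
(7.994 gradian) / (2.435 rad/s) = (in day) 5.969e-07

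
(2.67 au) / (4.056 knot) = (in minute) 3.19e+09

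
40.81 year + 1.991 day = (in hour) 3.575e+05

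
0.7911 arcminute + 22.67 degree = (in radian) 0.3959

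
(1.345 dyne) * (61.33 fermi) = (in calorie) 1.972e-19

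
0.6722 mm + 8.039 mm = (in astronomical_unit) 5.823e-14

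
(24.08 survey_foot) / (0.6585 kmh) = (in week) 6.634e-05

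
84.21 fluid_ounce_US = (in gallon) 0.6579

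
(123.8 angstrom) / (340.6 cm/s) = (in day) 4.207e-14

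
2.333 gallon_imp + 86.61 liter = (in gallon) 25.68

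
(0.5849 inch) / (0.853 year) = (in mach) 1.622e-12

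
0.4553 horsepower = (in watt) 339.5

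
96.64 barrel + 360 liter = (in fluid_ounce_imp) 5.534e+05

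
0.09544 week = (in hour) 16.03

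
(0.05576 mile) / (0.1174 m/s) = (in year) 2.424e-05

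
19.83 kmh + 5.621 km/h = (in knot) 13.74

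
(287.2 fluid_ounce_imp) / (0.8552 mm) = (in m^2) 9.542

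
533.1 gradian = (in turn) 1.333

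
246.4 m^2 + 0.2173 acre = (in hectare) 0.1126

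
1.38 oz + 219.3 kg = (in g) 2.193e+05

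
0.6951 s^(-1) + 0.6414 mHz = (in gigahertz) 6.957e-10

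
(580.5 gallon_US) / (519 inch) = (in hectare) 1.667e-05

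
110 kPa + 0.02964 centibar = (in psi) 15.96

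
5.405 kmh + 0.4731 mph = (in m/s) 1.713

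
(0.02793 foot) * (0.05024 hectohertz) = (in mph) 0.09567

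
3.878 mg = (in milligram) 3.878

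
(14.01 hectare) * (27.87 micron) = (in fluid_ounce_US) 1.32e+05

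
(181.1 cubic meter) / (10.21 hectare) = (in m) 0.001774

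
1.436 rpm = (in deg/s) 8.616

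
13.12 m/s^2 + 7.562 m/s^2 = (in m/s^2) 20.68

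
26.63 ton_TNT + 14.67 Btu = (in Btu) 1.056e+08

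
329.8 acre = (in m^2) 1.335e+06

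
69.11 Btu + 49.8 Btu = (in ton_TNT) 2.998e-05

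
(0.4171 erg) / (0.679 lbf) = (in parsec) 4.475e-25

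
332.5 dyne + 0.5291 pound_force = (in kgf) 0.2403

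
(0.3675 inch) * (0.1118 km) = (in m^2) 1.044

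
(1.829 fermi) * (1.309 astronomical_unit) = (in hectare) 3.582e-08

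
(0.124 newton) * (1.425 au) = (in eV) 1.65e+29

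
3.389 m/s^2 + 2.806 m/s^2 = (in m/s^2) 6.195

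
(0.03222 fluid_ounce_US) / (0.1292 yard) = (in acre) 1.993e-09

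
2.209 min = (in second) 132.5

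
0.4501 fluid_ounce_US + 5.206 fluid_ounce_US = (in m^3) 0.0001673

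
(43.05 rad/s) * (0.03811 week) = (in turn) 1.579e+05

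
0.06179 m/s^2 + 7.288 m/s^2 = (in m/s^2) 7.35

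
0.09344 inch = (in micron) 2373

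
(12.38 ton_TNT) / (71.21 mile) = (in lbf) 1.016e+05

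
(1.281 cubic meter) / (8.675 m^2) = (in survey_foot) 0.4845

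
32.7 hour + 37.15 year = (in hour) 3.255e+05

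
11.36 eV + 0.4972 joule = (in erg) 4.972e+06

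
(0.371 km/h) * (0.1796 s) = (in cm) 1.851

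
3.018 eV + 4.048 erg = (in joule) 4.048e-07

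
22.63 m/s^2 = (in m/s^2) 22.63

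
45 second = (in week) 7.44e-05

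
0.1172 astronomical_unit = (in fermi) 1.753e+25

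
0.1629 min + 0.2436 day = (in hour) 5.849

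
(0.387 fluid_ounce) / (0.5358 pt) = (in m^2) 0.06055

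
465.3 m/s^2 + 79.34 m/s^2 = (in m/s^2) 544.6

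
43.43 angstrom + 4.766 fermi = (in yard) 4.75e-09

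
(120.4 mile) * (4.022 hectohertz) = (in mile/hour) 1.743e+08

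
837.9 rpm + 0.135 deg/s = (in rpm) 837.9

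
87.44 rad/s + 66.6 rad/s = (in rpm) 1471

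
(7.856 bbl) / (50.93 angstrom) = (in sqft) 2.64e+09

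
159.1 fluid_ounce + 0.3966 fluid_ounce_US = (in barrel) 0.02967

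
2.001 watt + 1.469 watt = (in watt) 3.47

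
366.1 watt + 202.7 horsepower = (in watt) 1.515e+05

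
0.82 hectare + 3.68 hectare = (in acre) 11.12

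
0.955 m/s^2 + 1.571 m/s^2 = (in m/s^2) 2.526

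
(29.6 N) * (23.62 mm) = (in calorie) 0.1671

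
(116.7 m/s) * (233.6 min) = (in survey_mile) 1016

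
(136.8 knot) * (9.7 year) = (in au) 0.1439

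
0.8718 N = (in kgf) 0.0889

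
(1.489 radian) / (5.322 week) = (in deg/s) 2.651e-05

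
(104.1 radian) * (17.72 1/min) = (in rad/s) 30.74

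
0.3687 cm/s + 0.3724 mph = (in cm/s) 17.02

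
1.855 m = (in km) 0.001855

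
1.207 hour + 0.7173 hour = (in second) 6927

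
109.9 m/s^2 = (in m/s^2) 109.9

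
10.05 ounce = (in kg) 0.2849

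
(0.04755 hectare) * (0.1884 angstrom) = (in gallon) 2.367e-06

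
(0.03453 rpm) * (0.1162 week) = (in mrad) 2.541e+05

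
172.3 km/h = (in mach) 0.1406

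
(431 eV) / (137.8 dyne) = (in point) 1.42e-10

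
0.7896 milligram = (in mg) 0.7896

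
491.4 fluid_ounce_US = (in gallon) 3.839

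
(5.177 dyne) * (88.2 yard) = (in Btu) 3.957e-06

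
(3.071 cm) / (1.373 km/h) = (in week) 1.331e-07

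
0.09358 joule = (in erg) 9.358e+05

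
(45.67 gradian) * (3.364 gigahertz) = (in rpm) 2.305e+10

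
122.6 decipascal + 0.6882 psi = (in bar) 0.04757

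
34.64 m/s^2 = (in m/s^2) 34.64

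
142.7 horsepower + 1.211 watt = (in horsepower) 142.7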